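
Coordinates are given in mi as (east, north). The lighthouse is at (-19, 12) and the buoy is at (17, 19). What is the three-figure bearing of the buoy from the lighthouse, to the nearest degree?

079°

Δeast = 17 − -19 = 36.00; Δnorth = 19 − 12 = 7.00.
Bearing = atan2(Δeast, Δnorth) mod 360° = 79.00° ≈ 079°.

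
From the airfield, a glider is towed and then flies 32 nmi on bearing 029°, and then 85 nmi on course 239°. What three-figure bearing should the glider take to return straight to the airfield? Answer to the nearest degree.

075°

Leg 1 (029°, 32 nmi): east 32 sin 29° = 15.51, north 32 cos 29° = 27.99
Leg 2 (239°, 85 nmi): east 85 sin 239° = -72.86, north 85 cos 239° = -43.78
Net displacement: -57.35 east, -15.79 north. Direction back to start is (57.35, 15.79): bearing = atan2(57.35, 15.79) mod 360° = 74.60° ≈ 075°.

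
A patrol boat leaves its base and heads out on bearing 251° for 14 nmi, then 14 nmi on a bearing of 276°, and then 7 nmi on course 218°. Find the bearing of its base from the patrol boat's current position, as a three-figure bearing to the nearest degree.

Leg 1 (251°, 14 nmi): east 14 sin 251° = -13.24, north 14 cos 251° = -4.56
Leg 2 (276°, 14 nmi): east 14 sin 276° = -13.92, north 14 cos 276° = 1.46
Leg 3 (218°, 7 nmi): east 7 sin 218° = -4.31, north 7 cos 218° = -5.52
Net displacement: -31.47 east, -8.61 north. Direction back to start is (31.47, 8.61): bearing = atan2(31.47, 8.61) mod 360° = 74.70° ≈ 075°.

075°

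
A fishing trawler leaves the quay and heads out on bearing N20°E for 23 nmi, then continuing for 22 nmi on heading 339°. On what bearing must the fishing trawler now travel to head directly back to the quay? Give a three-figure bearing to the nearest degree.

180°

Leg 1 (N20°E, 23 nmi): east 23 sin 20° = 7.87, north 23 cos 20° = 21.61
Leg 2 (339°, 22 nmi): east 22 sin 339° = -7.88, north 22 cos 339° = 20.54
Net displacement: -0.02 east, 42.15 north. Direction back to start is (0.02, -42.15): bearing = atan2(0.02, -42.15) mod 360° = 179.98° ≈ 180°.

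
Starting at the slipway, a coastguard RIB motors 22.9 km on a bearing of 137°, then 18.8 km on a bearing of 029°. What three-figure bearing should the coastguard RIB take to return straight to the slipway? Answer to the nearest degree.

Leg 1 (137°, 22.9 km): east 22.9 sin 137° = 15.62, north 22.9 cos 137° = -16.75
Leg 2 (029°, 18.8 km): east 18.8 sin 29° = 9.11, north 18.8 cos 29° = 16.44
Net displacement: 24.73 east, -0.31 north. Direction back to start is (-24.73, 0.31): bearing = atan2(-24.73, 0.31) mod 360° = 270.71° ≈ 271°.

271°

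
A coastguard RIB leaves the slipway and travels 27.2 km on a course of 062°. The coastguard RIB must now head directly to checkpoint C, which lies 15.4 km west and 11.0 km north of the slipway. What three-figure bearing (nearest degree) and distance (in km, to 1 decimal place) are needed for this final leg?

267°, 39.5 km

Leg 1 (062°, 27.2 km): east 27.2 sin 62° = 24.02, north 27.2 cos 62° = 12.77
Current position: (24.02, 12.77). Target: (-15.4, 11.0). Remaining: Δeast = -39.42, Δnorth = -1.77.
Bearing = atan2(-39.42, -1.77) mod 360° = 267.43°; distance = √((-39.42)² + (-1.77)²) = 39.456 km.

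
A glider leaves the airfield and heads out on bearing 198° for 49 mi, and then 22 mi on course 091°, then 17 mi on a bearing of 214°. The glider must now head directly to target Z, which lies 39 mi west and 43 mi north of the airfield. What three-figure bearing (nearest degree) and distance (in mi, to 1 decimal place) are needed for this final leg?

Leg 1 (198°, 49 mi): east 49 sin 198° = -15.14, north 49 cos 198° = -46.60
Leg 2 (091°, 22 mi): east 22 sin 91° = 22.00, north 22 cos 91° = -0.38
Leg 3 (214°, 17 mi): east 17 sin 214° = -9.51, north 17 cos 214° = -14.09
Current position: (-2.65, -61.08). Target: (-39, 43). Remaining: Δeast = -36.35, Δnorth = 104.08.
Bearing = atan2(-36.35, 104.08) mod 360° = 340.75°; distance = √((-36.35)² + (104.08)²) = 110.244 mi.

341°, 110.2 mi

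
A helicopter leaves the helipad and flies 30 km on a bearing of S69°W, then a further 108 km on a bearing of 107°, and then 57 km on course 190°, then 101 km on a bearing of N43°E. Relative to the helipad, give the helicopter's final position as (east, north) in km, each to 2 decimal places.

Leg 1 (S69°W, 30 km): east 30 sin 249° = -28.01, north 30 cos 249° = -10.75
Leg 2 (107°, 108 km): east 108 sin 107° = 103.28, north 108 cos 107° = -31.58
Leg 3 (190°, 57 km): east 57 sin 190° = -9.90, north 57 cos 190° = -56.13
Leg 4 (N43°E, 101 km): east 101 sin 43° = 68.88, north 101 cos 43° = 73.87
Summing: 134.26 km east, -24.59 km north → (134.26, -24.59).

(134.26, -24.59)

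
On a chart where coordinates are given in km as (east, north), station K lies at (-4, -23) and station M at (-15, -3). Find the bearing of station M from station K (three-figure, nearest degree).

331°

Δeast = -15 − -4 = -11.00; Δnorth = -3 − -23 = 20.00.
Bearing = atan2(Δeast, Δnorth) mod 360° = 331.19° ≈ 331°.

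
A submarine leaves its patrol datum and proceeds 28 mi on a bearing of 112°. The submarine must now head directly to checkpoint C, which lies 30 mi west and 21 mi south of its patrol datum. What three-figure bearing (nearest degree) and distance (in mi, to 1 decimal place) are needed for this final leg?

Leg 1 (112°, 28 mi): east 28 sin 112° = 25.96, north 28 cos 112° = -10.49
Current position: (25.96, -10.49). Target: (-30, -21). Remaining: Δeast = -55.96, Δnorth = -10.51.
Bearing = atan2(-55.96, -10.51) mod 360° = 259.36°; distance = √((-55.96)² + (-10.51)²) = 56.940 mi.

259°, 56.9 mi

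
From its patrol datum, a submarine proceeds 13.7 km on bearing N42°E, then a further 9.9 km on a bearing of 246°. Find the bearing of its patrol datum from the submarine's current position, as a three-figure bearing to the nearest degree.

181°

Leg 1 (N42°E, 13.7 km): east 13.7 sin 42° = 9.17, north 13.7 cos 42° = 10.18
Leg 2 (246°, 9.9 km): east 9.9 sin 246° = -9.04, north 9.9 cos 246° = -4.03
Net displacement: 0.12 east, 6.15 north. Direction back to start is (-0.12, -6.15): bearing = atan2(-0.12, -6.15) mod 360° = 181.14° ≈ 181°.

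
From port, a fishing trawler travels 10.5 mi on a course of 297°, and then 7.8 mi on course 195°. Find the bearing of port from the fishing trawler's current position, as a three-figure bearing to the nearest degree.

Leg 1 (297°, 10.5 mi): east 10.5 sin 297° = -9.36, north 10.5 cos 297° = 4.77
Leg 2 (195°, 7.8 mi): east 7.8 sin 195° = -2.02, north 7.8 cos 195° = -7.53
Net displacement: -11.37 east, -2.77 north. Direction back to start is (11.37, 2.77): bearing = atan2(11.37, 2.77) mod 360° = 76.33° ≈ 076°.

076°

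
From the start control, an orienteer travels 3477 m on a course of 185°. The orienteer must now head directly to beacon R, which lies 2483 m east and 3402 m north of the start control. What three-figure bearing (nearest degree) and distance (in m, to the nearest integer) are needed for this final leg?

022°, 7410 m

Leg 1 (185°, 3477 m): east 3477 sin 185° = -303.04, north 3477 cos 185° = -3463.77
Current position: (-303.04, -3463.77). Target: (2483, 3402). Remaining: Δeast = 2786.04, Δnorth = 6865.77.
Bearing = atan2(2786.04, 6865.77) mod 360° = 22.09°; distance = √((2786.04)² + (6865.77)²) = 7409.508 m.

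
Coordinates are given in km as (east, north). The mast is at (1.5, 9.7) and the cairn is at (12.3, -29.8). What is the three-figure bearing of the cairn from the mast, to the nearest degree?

165°

Δeast = 12.3 − 1.5 = 10.80; Δnorth = -29.8 − 9.7 = -39.50.
Bearing = atan2(Δeast, Δnorth) mod 360° = 164.71° ≈ 165°.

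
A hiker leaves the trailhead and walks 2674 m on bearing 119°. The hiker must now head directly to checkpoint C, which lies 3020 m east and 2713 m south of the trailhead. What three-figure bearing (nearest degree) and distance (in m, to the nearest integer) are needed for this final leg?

154°, 1572 m

Leg 1 (119°, 2674 m): east 2674 sin 119° = 2338.73, north 2674 cos 119° = -1296.38
Current position: (2338.73, -1296.38). Target: (3020, -2713). Remaining: Δeast = 681.27, Δnorth = -1416.62.
Bearing = atan2(681.27, -1416.62) mod 360° = 154.32°; distance = √((681.27)² + (-1416.62)²) = 1571.921 m.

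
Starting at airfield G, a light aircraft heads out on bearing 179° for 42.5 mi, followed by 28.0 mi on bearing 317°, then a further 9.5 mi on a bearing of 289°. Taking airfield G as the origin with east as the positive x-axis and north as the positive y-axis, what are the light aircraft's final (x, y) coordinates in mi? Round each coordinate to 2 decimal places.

Leg 1 (179°, 42.5 mi): east 42.5 sin 179° = 0.74, north 42.5 cos 179° = -42.49
Leg 2 (317°, 28.0 mi): east 28.0 sin 317° = -19.10, north 28.0 cos 317° = 20.48
Leg 3 (289°, 9.5 mi): east 9.5 sin 289° = -8.98, north 9.5 cos 289° = 3.09
Summing: -27.34 mi east, -18.92 mi north → (-27.34, -18.92).

(-27.34, -18.92)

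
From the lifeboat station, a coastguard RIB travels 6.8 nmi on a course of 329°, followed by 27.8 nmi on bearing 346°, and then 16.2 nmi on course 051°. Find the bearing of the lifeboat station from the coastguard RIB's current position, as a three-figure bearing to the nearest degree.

183°

Leg 1 (329°, 6.8 nmi): east 6.8 sin 329° = -3.50, north 6.8 cos 329° = 5.83
Leg 2 (346°, 27.8 nmi): east 27.8 sin 346° = -6.73, north 27.8 cos 346° = 26.97
Leg 3 (051°, 16.2 nmi): east 16.2 sin 51° = 12.59, north 16.2 cos 51° = 10.19
Net displacement: 2.36 east, 43.00 north. Direction back to start is (-2.36, -43.00): bearing = atan2(-2.36, -43.00) mod 360° = 183.14° ≈ 183°.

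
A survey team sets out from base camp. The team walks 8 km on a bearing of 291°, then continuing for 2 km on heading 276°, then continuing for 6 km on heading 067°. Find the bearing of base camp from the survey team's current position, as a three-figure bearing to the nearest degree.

144°

Leg 1 (291°, 8 km): east 8 sin 291° = -7.47, north 8 cos 291° = 2.87
Leg 2 (276°, 2 km): east 2 sin 276° = -1.99, north 2 cos 276° = 0.21
Leg 3 (067°, 6 km): east 6 sin 67° = 5.52, north 6 cos 67° = 2.34
Net displacement: -3.93 east, 5.42 north. Direction back to start is (3.93, -5.42): bearing = atan2(3.93, -5.42) mod 360° = 144.02° ≈ 144°.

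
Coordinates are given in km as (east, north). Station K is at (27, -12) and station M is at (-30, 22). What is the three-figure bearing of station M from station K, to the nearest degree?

Δeast = -30 − 27 = -57.00; Δnorth = 22 − -12 = 34.00.
Bearing = atan2(Δeast, Δnorth) mod 360° = 300.82° ≈ 301°.

301°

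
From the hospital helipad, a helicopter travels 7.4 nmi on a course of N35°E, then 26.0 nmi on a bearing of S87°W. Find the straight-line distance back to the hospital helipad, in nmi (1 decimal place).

Leg 1 (N35°E, 7.4 nmi): east 7.4 sin 35° = 4.24, north 7.4 cos 35° = 6.06
Leg 2 (S87°W, 26.0 nmi): east 26.0 sin 267° = -25.96, north 26.0 cos 267° = -1.36
Net: -21.72 east, 4.70 north. Distance = √((-21.72)² + (4.70)²) = 22.223 nmi.

22.2 nmi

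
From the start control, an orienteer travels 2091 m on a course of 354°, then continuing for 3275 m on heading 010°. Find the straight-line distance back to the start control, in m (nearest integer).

Leg 1 (354°, 2091 m): east 2091 sin 354° = -218.57, north 2091 cos 354° = 2079.55
Leg 2 (010°, 3275 m): east 3275 sin 10° = 568.70, north 3275 cos 10° = 3225.25
Net: 350.13 east, 5304.79 north. Distance = √((350.13)² + (5304.79)²) = 5316.333 m.

5316 m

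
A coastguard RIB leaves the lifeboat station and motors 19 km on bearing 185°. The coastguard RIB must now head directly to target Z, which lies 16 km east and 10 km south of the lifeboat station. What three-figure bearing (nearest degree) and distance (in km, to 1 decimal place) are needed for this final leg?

Leg 1 (185°, 19 km): east 19 sin 185° = -1.66, north 19 cos 185° = -18.93
Current position: (-1.66, -18.93). Target: (16, -10). Remaining: Δeast = 17.66, Δnorth = 8.93.
Bearing = atan2(17.66, 8.93) mod 360° = 63.18°; distance = √((17.66)² + (8.93)²) = 19.785 km.

063°, 19.8 km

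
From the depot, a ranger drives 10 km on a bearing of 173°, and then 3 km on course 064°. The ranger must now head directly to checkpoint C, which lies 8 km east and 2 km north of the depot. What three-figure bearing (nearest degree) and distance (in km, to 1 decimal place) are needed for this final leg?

Leg 1 (173°, 10 km): east 10 sin 173° = 1.22, north 10 cos 173° = -9.93
Leg 2 (064°, 3 km): east 3 sin 64° = 2.70, north 3 cos 64° = 1.32
Current position: (3.92, -8.61). Target: (8, 2). Remaining: Δeast = 4.08, Δnorth = 10.61.
Bearing = atan2(4.08, 10.61) mod 360° = 21.06°; distance = √((4.08)² + (10.61)²) = 11.370 km.

021°, 11.4 km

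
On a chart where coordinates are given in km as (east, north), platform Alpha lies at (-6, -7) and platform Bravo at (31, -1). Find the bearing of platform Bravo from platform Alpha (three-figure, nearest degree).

Δeast = 31 − -6 = 37.00; Δnorth = -1 − -7 = 6.00.
Bearing = atan2(Δeast, Δnorth) mod 360° = 80.79° ≈ 081°.

081°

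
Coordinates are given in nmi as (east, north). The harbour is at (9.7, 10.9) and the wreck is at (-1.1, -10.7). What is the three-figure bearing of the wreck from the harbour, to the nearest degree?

207°

Δeast = -1.1 − 9.7 = -10.80; Δnorth = -10.7 − 10.9 = -21.60.
Bearing = atan2(Δeast, Δnorth) mod 360° = 206.57° ≈ 207°.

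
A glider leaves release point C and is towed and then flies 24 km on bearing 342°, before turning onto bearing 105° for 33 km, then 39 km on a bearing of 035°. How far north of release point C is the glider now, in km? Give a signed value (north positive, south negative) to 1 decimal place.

Leg 1 (342°, 24 km): east 24 sin 342° = -7.42, north 24 cos 342° = 22.83
Leg 2 (105°, 33 km): east 33 sin 105° = 31.88, north 33 cos 105° = -8.54
Leg 3 (035°, 39 km): east 39 sin 35° = 22.37, north 39 cos 35° = 31.95
Net north component: 46.23 km.

46.2 km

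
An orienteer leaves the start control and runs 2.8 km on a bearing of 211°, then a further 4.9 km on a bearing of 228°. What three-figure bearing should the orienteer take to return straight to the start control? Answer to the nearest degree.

042°

Leg 1 (211°, 2.8 km): east 2.8 sin 211° = -1.44, north 2.8 cos 211° = -2.40
Leg 2 (228°, 4.9 km): east 4.9 sin 228° = -3.64, north 4.9 cos 228° = -3.28
Net displacement: -5.08 east, -5.68 north. Direction back to start is (5.08, 5.68): bearing = atan2(5.08, 5.68) mod 360° = 41.83° ≈ 042°.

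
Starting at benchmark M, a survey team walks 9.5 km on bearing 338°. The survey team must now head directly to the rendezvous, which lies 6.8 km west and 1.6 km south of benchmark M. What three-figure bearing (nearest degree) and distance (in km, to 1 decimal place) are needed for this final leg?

Leg 1 (338°, 9.5 km): east 9.5 sin 338° = -3.56, north 9.5 cos 338° = 8.81
Current position: (-3.56, 8.81). Target: (-6.8, -1.6). Remaining: Δeast = -3.24, Δnorth = -10.41.
Bearing = atan2(-3.24, -10.41) mod 360° = 197.30°; distance = √((-3.24)² + (-10.41)²) = 10.901 km.

197°, 10.9 km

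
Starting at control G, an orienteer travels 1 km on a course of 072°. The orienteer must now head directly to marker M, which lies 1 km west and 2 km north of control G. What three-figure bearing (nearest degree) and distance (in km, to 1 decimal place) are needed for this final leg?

311°, 2.6 km

Leg 1 (072°, 1 km): east 1 sin 72° = 0.95, north 1 cos 72° = 0.31
Current position: (0.95, 0.31). Target: (-1, 2). Remaining: Δeast = -1.95, Δnorth = 1.69.
Bearing = atan2(-1.95, 1.69) mod 360° = 310.92°; distance = √((-1.95)² + (1.69)²) = 2.582 km.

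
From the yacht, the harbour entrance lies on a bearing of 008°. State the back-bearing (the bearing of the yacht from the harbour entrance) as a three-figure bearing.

Back-bearing = 008° + 180° = 188°.

188°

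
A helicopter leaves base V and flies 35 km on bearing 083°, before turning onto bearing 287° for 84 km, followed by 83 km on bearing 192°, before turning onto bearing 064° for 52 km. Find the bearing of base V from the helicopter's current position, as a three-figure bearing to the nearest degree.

029°

Leg 1 (083°, 35 km): east 35 sin 83° = 34.74, north 35 cos 83° = 4.27
Leg 2 (287°, 84 km): east 84 sin 287° = -80.33, north 84 cos 287° = 24.56
Leg 3 (192°, 83 km): east 83 sin 192° = -17.26, north 83 cos 192° = -81.19
Leg 4 (064°, 52 km): east 52 sin 64° = 46.74, north 52 cos 64° = 22.80
Net displacement: -16.11 east, -29.57 north. Direction back to start is (16.11, 29.57): bearing = atan2(16.11, 29.57) mod 360° = 28.58° ≈ 029°.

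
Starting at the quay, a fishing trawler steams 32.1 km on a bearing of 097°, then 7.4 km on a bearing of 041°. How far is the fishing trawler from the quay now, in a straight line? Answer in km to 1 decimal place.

36.8 km

Leg 1 (097°, 32.1 km): east 32.1 sin 97° = 31.86, north 32.1 cos 97° = -3.91
Leg 2 (041°, 7.4 km): east 7.4 sin 41° = 4.85, north 7.4 cos 41° = 5.58
Net: 36.72 east, 1.67 north. Distance = √((36.72)² + (1.67)²) = 36.754 km.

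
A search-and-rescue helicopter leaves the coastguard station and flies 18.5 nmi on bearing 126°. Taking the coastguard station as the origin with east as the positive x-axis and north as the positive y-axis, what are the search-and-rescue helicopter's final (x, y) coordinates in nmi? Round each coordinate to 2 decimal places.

(14.97, -10.87)

Leg 1 (126°, 18.5 nmi): east 18.5 sin 126° = 14.97, north 18.5 cos 126° = -10.87
Summing: 14.97 nmi east, -10.87 nmi north → (14.97, -10.87).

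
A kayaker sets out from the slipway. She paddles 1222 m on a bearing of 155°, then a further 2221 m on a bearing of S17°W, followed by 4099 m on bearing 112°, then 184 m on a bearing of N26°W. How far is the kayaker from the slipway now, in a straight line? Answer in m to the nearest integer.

Leg 1 (155°, 1222 m): east 1222 sin 155° = 516.44, north 1222 cos 155° = -1107.51
Leg 2 (S17°W, 2221 m): east 2221 sin 197° = -649.36, north 2221 cos 197° = -2123.95
Leg 3 (112°, 4099 m): east 4099 sin 112° = 3800.53, north 4099 cos 112° = -1535.51
Leg 4 (N26°W, 184 m): east 184 sin 334° = -80.66, north 184 cos 334° = 165.38
Net: 3586.95 east, -4601.60 north. Distance = √((3586.95)² + (-4601.60)²) = 5834.456 m.

5834 m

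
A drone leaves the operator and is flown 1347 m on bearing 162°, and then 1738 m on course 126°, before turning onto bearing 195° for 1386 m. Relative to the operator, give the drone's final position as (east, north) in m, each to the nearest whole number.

Leg 1 (162°, 1347 m): east 1347 sin 162° = 416.25, north 1347 cos 162° = -1281.07
Leg 2 (126°, 1738 m): east 1738 sin 126° = 1406.07, north 1738 cos 126° = -1021.57
Leg 3 (195°, 1386 m): east 1386 sin 195° = -358.72, north 1386 cos 195° = -1338.77
Summing: 1463.59 m east, -3641.42 m north → (1464, -3641).

(1464, -3641)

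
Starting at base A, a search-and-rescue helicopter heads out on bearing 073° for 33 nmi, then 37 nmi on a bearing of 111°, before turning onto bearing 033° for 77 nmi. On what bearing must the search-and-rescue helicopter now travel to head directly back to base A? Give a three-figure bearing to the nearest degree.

Leg 1 (073°, 33 nmi): east 33 sin 73° = 31.56, north 33 cos 73° = 9.65
Leg 2 (111°, 37 nmi): east 37 sin 111° = 34.54, north 37 cos 111° = -13.26
Leg 3 (033°, 77 nmi): east 77 sin 33° = 41.94, north 77 cos 33° = 64.58
Net displacement: 108.04 east, 60.97 north. Direction back to start is (-108.04, -60.97): bearing = atan2(-108.04, -60.97) mod 360° = 240.56° ≈ 241°.

241°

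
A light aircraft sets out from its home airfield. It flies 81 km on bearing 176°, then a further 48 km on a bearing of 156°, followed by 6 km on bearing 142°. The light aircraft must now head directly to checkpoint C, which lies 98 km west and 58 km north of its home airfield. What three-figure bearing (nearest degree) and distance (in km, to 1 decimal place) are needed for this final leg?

326°, 226.3 km

Leg 1 (176°, 81 km): east 81 sin 176° = 5.65, north 81 cos 176° = -80.80
Leg 2 (156°, 48 km): east 48 sin 156° = 19.52, north 48 cos 156° = -43.85
Leg 3 (142°, 6 km): east 6 sin 142° = 3.69, north 6 cos 142° = -4.73
Current position: (28.87, -129.38). Target: (-98, 58). Remaining: Δeast = -126.87, Δnorth = 187.38.
Bearing = atan2(-126.87, 187.38) mod 360° = 325.90°; distance = √((-126.87)² + (187.38)²) = 226.290 km.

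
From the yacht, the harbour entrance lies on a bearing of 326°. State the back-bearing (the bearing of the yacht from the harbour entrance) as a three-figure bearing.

Back-bearing = 326° − 180° = 146°.

146°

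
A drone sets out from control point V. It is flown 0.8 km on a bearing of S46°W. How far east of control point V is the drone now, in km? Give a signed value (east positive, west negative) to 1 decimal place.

Leg 1 (S46°W, 0.8 km): east 0.8 sin 226° = -0.58, north 0.8 cos 226° = -0.56
Net east component: -0.58 km.

-0.6 km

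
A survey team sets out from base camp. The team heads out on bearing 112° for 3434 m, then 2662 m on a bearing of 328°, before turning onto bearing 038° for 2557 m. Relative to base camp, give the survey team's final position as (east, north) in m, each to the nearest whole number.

Leg 1 (112°, 3434 m): east 3434 sin 112° = 3183.95, north 3434 cos 112° = -1286.40
Leg 2 (328°, 2662 m): east 2662 sin 328° = -1410.65, north 2662 cos 328° = 2257.50
Leg 3 (038°, 2557 m): east 2557 sin 38° = 1574.25, north 2557 cos 38° = 2014.94
Summing: 3347.55 m east, 2986.05 m north → (3348, 2986).

(3348, 2986)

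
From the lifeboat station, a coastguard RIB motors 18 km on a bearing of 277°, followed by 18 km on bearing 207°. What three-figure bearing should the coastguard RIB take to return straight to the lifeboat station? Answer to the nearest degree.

062°

Leg 1 (277°, 18 km): east 18 sin 277° = -17.87, north 18 cos 277° = 2.19
Leg 2 (207°, 18 km): east 18 sin 207° = -8.17, north 18 cos 207° = -16.04
Net displacement: -26.04 east, -13.84 north. Direction back to start is (26.04, 13.84): bearing = atan2(26.04, 13.84) mod 360° = 62.00° ≈ 062°.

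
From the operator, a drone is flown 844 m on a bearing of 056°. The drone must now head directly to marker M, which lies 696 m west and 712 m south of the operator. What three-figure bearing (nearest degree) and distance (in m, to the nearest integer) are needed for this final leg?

Leg 1 (056°, 844 m): east 844 sin 56° = 699.71, north 844 cos 56° = 471.96
Current position: (699.71, 471.96). Target: (-696, -712). Remaining: Δeast = -1395.71, Δnorth = -1183.96.
Bearing = atan2(-1395.71, -1183.96) mod 360° = 229.69°; distance = √((-1395.71)² + (-1183.96)²) = 1830.235 m.

230°, 1830 m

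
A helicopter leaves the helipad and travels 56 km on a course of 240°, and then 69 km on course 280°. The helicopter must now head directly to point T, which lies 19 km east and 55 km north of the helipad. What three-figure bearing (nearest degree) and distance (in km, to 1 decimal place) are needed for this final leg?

062°, 152.9 km

Leg 1 (240°, 56 km): east 56 sin 240° = -48.50, north 56 cos 240° = -28.00
Leg 2 (280°, 69 km): east 69 sin 280° = -67.95, north 69 cos 280° = 11.98
Current position: (-116.45, -16.02). Target: (19, 55). Remaining: Δeast = 135.45, Δnorth = 71.02.
Bearing = atan2(135.45, 71.02) mod 360° = 62.33°; distance = √((135.45)² + (71.02)²) = 152.938 km.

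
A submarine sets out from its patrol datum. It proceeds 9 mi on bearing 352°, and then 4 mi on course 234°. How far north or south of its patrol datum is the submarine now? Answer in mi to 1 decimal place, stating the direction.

6.6 mi north

Leg 1 (352°, 9 mi): east 9 sin 352° = -1.25, north 9 cos 352° = 8.91
Leg 2 (234°, 4 mi): east 4 sin 234° = -3.24, north 4 cos 234° = -2.35
Net north component: 6.56 mi.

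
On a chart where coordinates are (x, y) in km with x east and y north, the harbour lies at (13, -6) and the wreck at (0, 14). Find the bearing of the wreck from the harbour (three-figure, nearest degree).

Δeast = 0 − 13 = -13.00; Δnorth = 14 − -6 = 20.00.
Bearing = atan2(Δeast, Δnorth) mod 360° = 326.98° ≈ 327°.

327°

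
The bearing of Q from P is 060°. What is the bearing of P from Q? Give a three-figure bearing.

Back-bearing = 060° + 180° = 240°.

240°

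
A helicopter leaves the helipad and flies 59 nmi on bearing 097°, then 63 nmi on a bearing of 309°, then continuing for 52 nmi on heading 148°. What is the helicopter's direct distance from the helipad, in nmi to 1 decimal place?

38.9 nmi

Leg 1 (097°, 59 nmi): east 59 sin 97° = 58.56, north 59 cos 97° = -7.19
Leg 2 (309°, 63 nmi): east 63 sin 309° = -48.96, north 63 cos 309° = 39.65
Leg 3 (148°, 52 nmi): east 52 sin 148° = 27.56, north 52 cos 148° = -44.10
Net: 37.16 east, -11.64 north. Distance = √((37.16)² + (-11.64)²) = 38.937 nmi.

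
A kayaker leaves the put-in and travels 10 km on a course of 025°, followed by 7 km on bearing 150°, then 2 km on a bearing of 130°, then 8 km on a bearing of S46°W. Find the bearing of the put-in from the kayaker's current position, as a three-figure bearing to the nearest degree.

318°

Leg 1 (025°, 10 km): east 10 sin 25° = 4.23, north 10 cos 25° = 9.06
Leg 2 (150°, 7 km): east 7 sin 150° = 3.50, north 7 cos 150° = -6.06
Leg 3 (130°, 2 km): east 2 sin 130° = 1.53, north 2 cos 130° = -1.29
Leg 4 (S46°W, 8 km): east 8 sin 226° = -5.75, north 8 cos 226° = -5.56
Net displacement: 3.50 east, -3.84 north. Direction back to start is (-3.50, 3.84): bearing = atan2(-3.50, 3.84) mod 360° = 317.64° ≈ 318°.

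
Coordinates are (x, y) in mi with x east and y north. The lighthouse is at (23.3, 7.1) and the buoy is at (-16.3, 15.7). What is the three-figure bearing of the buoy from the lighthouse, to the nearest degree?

282°

Δeast = -16.3 − 23.3 = -39.60; Δnorth = 15.7 − 7.1 = 8.60.
Bearing = atan2(Δeast, Δnorth) mod 360° = 282.25° ≈ 282°.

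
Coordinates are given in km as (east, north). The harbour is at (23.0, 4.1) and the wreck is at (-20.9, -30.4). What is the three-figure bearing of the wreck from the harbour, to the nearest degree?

232°

Δeast = -20.9 − 23.0 = -43.90; Δnorth = -30.4 − 4.1 = -34.50.
Bearing = atan2(Δeast, Δnorth) mod 360° = 231.84° ≈ 232°.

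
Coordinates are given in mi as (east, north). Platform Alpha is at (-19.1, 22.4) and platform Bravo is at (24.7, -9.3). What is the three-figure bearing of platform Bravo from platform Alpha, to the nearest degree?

Δeast = 24.7 − -19.1 = 43.80; Δnorth = -9.3 − 22.4 = -31.70.
Bearing = atan2(Δeast, Δnorth) mod 360° = 125.89° ≈ 126°.

126°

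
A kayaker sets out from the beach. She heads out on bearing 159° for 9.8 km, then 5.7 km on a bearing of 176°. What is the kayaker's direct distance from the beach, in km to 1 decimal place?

Leg 1 (159°, 9.8 km): east 9.8 sin 159° = 3.51, north 9.8 cos 159° = -9.15
Leg 2 (176°, 5.7 km): east 5.7 sin 176° = 0.40, north 5.7 cos 176° = -5.69
Net: 3.91 east, -14.84 north. Distance = √((3.91)² + (-14.84)²) = 15.342 km.

15.3 km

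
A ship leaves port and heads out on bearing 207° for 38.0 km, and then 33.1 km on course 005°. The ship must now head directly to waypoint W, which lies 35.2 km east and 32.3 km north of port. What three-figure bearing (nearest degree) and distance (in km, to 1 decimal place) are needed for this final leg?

056°, 59.6 km

Leg 1 (207°, 38.0 km): east 38.0 sin 207° = -17.25, north 38.0 cos 207° = -33.86
Leg 2 (005°, 33.1 km): east 33.1 sin 5° = 2.88, north 33.1 cos 5° = 32.97
Current position: (-14.37, -0.88). Target: (35.2, 32.3). Remaining: Δeast = 49.57, Δnorth = 33.18.
Bearing = atan2(49.57, 33.18) mod 360° = 56.20°; distance = √((49.57)² + (33.18)²) = 59.649 km.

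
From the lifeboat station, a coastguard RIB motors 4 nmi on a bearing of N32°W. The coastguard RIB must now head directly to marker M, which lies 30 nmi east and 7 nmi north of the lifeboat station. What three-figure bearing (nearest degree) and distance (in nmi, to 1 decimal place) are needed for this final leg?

084°, 32.3 nmi

Leg 1 (N32°W, 4 nmi): east 4 sin 328° = -2.12, north 4 cos 328° = 3.39
Current position: (-2.12, 3.39). Target: (30, 7). Remaining: Δeast = 32.12, Δnorth = 3.61.
Bearing = atan2(32.12, 3.61) mod 360° = 83.59°; distance = √((32.12)² + (3.61)²) = 32.322 nmi.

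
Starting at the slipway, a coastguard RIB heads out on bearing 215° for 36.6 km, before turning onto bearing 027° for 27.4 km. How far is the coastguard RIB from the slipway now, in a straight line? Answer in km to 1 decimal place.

Leg 1 (215°, 36.6 km): east 36.6 sin 215° = -20.99, north 36.6 cos 215° = -29.98
Leg 2 (027°, 27.4 km): east 27.4 sin 27° = 12.44, north 27.4 cos 27° = 24.41
Net: -8.55 east, -5.57 north. Distance = √((-8.55)² + (-5.57)²) = 10.206 km.

10.2 km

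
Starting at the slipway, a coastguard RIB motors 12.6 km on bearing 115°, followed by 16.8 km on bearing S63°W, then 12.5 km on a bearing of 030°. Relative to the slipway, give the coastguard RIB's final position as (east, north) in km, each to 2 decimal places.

Leg 1 (115°, 12.6 km): east 12.6 sin 115° = 11.42, north 12.6 cos 115° = -5.32
Leg 2 (S63°W, 16.8 km): east 16.8 sin 243° = -14.97, north 16.8 cos 243° = -7.63
Leg 3 (030°, 12.5 km): east 12.5 sin 30° = 6.25, north 12.5 cos 30° = 10.83
Summing: 2.70 km east, -2.13 km north → (2.70, -2.13).

(2.70, -2.13)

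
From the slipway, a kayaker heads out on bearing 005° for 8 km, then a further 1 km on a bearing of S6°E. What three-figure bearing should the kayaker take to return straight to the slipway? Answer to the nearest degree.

187°

Leg 1 (005°, 8 km): east 8 sin 5° = 0.70, north 8 cos 5° = 7.97
Leg 2 (S6°E, 1 km): east 1 sin 174° = 0.10, north 1 cos 174° = -0.99
Net displacement: 0.80 east, 6.98 north. Direction back to start is (-0.80, -6.98): bearing = atan2(-0.80, -6.98) mod 360° = 186.56° ≈ 187°.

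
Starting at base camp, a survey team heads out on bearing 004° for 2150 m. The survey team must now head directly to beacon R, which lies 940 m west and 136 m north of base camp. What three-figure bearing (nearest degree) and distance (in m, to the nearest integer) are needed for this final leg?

Leg 1 (004°, 2150 m): east 2150 sin 4° = 149.98, north 2150 cos 4° = 2144.76
Current position: (149.98, 2144.76). Target: (-940, 136). Remaining: Δeast = -1089.98, Δnorth = -2008.76.
Bearing = atan2(-1089.98, -2008.76) mod 360° = 208.48°; distance = √((-1089.98)² + (-2008.76)²) = 2285.427 m.

208°, 2285 m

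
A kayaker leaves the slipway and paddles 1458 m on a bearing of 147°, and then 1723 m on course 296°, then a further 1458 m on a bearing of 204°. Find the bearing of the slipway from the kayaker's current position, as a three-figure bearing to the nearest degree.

Leg 1 (147°, 1458 m): east 1458 sin 147° = 794.08, north 1458 cos 147° = -1222.78
Leg 2 (296°, 1723 m): east 1723 sin 296° = -1548.62, north 1723 cos 296° = 755.31
Leg 3 (204°, 1458 m): east 1458 sin 204° = -593.02, north 1458 cos 204° = -1331.95
Net displacement: -1347.56 east, -1799.42 north. Direction back to start is (1347.56, 1799.42): bearing = atan2(1347.56, 1799.42) mod 360° = 36.83° ≈ 037°.

037°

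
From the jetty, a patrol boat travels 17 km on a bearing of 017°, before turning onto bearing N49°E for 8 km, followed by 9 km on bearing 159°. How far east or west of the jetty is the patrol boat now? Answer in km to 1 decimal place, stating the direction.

14.2 km east

Leg 1 (017°, 17 km): east 17 sin 17° = 4.97, north 17 cos 17° = 16.26
Leg 2 (N49°E, 8 km): east 8 sin 49° = 6.04, north 8 cos 49° = 5.25
Leg 3 (159°, 9 km): east 9 sin 159° = 3.23, north 9 cos 159° = -8.40
Net east component: 14.23 km.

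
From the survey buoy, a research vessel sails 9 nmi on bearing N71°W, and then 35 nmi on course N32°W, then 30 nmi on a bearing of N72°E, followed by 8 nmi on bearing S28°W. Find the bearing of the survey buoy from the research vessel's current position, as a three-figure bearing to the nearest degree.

Leg 1 (N71°W, 9 nmi): east 9 sin 289° = -8.51, north 9 cos 289° = 2.93
Leg 2 (N32°W, 35 nmi): east 35 sin 328° = -18.55, north 35 cos 328° = 29.68
Leg 3 (N72°E, 30 nmi): east 30 sin 72° = 28.53, north 30 cos 72° = 9.27
Leg 4 (S28°W, 8 nmi): east 8 sin 208° = -3.76, north 8 cos 208° = -7.06
Net displacement: -2.28 east, 34.82 north. Direction back to start is (2.28, -34.82): bearing = atan2(2.28, -34.82) mod 360° = 176.25° ≈ 176°.

176°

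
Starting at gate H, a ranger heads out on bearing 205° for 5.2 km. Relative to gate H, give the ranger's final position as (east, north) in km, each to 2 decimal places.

Leg 1 (205°, 5.2 km): east 5.2 sin 205° = -2.20, north 5.2 cos 205° = -4.71
Summing: -2.20 km east, -4.71 km north → (-2.20, -4.71).

(-2.20, -4.71)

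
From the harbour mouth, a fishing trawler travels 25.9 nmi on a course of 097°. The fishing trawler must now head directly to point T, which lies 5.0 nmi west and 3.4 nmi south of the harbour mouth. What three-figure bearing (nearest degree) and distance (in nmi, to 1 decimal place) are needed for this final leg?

270°, 30.7 nmi

Leg 1 (097°, 25.9 nmi): east 25.9 sin 97° = 25.71, north 25.9 cos 97° = -3.16
Current position: (25.71, -3.16). Target: (-5.0, -3.4). Remaining: Δeast = -30.71, Δnorth = -0.24.
Bearing = atan2(-30.71, -0.24) mod 360° = 269.55°; distance = √((-30.71)² + (-0.24)²) = 30.708 nmi.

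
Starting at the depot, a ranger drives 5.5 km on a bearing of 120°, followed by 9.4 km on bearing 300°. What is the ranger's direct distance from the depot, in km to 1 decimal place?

3.9 km

Leg 1 (120°, 5.5 km): east 5.5 sin 120° = 4.76, north 5.5 cos 120° = -2.75
Leg 2 (300°, 9.4 km): east 9.4 sin 300° = -8.14, north 9.4 cos 300° = 4.70
Net: -3.38 east, 1.95 north. Distance = √((-3.38)² + (1.95)²) = 3.900 km.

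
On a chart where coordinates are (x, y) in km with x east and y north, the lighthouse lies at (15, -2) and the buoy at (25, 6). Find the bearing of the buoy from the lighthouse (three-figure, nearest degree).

051°

Δeast = 25 − 15 = 10.00; Δnorth = 6 − -2 = 8.00.
Bearing = atan2(Δeast, Δnorth) mod 360° = 51.34° ≈ 051°.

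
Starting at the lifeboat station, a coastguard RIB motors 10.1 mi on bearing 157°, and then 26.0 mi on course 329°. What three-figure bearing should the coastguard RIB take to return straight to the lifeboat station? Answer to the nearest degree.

144°

Leg 1 (157°, 10.1 mi): east 10.1 sin 157° = 3.95, north 10.1 cos 157° = -9.30
Leg 2 (329°, 26.0 mi): east 26.0 sin 329° = -13.39, north 26.0 cos 329° = 22.29
Net displacement: -9.44 east, 12.99 north. Direction back to start is (9.44, -12.99): bearing = atan2(9.44, -12.99) mod 360° = 143.98° ≈ 144°.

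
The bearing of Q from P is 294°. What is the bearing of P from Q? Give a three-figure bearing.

Back-bearing = 294° − 180° = 114°.

114°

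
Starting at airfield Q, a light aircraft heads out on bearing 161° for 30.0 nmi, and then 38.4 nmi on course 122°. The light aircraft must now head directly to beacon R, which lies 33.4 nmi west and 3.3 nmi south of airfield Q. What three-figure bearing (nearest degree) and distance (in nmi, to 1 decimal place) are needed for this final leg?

Leg 1 (161°, 30.0 nmi): east 30.0 sin 161° = 9.77, north 30.0 cos 161° = -28.37
Leg 2 (122°, 38.4 nmi): east 38.4 sin 122° = 32.57, north 38.4 cos 122° = -20.35
Current position: (42.33, -48.71). Target: (-33.4, -3.3). Remaining: Δeast = -75.73, Δnorth = 45.41.
Bearing = atan2(-75.73, 45.41) mod 360° = 300.95°; distance = √((-75.73)² + (45.41)²) = 88.305 nmi.

301°, 88.3 nmi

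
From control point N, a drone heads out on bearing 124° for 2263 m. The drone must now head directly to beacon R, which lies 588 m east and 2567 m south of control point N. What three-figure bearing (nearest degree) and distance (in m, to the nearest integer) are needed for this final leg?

225°, 1831 m

Leg 1 (124°, 2263 m): east 2263 sin 124° = 1876.11, north 2263 cos 124° = -1265.45
Current position: (1876.11, -1265.45). Target: (588, -2567). Remaining: Δeast = -1288.11, Δnorth = -1301.55.
Bearing = atan2(-1288.11, -1301.55) mod 360° = 224.70°; distance = √((-1288.11)² + (-1301.55)²) = 1831.190 m.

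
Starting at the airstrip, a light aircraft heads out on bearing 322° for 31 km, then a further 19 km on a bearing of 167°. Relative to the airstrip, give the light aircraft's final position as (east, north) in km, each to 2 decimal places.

(-14.81, 5.92)

Leg 1 (322°, 31 km): east 31 sin 322° = -19.09, north 31 cos 322° = 24.43
Leg 2 (167°, 19 km): east 19 sin 167° = 4.27, north 19 cos 167° = -18.51
Summing: -14.81 km east, 5.92 km north → (-14.81, 5.92).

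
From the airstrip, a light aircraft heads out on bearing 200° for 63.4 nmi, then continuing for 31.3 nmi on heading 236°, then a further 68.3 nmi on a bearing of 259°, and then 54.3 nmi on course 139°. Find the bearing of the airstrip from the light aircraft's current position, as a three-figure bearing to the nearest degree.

031°

Leg 1 (200°, 63.4 nmi): east 63.4 sin 200° = -21.68, north 63.4 cos 200° = -59.58
Leg 2 (236°, 31.3 nmi): east 31.3 sin 236° = -25.95, north 31.3 cos 236° = -17.50
Leg 3 (259°, 68.3 nmi): east 68.3 sin 259° = -67.05, north 68.3 cos 259° = -13.03
Leg 4 (139°, 54.3 nmi): east 54.3 sin 139° = 35.62, north 54.3 cos 139° = -40.98
Net displacement: -79.05 east, -131.09 north. Direction back to start is (79.05, 131.09): bearing = atan2(79.05, 131.09) mod 360° = 31.09° ≈ 031°.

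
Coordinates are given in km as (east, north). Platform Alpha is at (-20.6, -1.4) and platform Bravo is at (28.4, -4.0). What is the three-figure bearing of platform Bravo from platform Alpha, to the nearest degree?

Δeast = 28.4 − -20.6 = 49.00; Δnorth = -4.0 − -1.4 = -2.60.
Bearing = atan2(Δeast, Δnorth) mod 360° = 93.04° ≈ 093°.

093°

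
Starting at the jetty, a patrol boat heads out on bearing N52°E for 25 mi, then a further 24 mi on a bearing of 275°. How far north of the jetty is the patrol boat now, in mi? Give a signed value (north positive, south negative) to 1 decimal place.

Leg 1 (N52°E, 25 mi): east 25 sin 52° = 19.70, north 25 cos 52° = 15.39
Leg 2 (275°, 24 mi): east 24 sin 275° = -23.91, north 24 cos 275° = 2.09
Net north component: 17.48 mi.

17.5 mi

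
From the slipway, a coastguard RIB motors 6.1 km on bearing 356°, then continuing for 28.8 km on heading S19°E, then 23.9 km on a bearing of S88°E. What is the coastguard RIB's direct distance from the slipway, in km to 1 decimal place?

39.5 km

Leg 1 (356°, 6.1 km): east 6.1 sin 356° = -0.43, north 6.1 cos 356° = 6.09
Leg 2 (S19°E, 28.8 km): east 28.8 sin 161° = 9.38, north 28.8 cos 161° = -27.23
Leg 3 (S88°E, 23.9 km): east 23.9 sin 92° = 23.89, north 23.9 cos 92° = -0.83
Net: 32.84 east, -21.98 north. Distance = √((32.84)² + (-21.98)²) = 39.514 km.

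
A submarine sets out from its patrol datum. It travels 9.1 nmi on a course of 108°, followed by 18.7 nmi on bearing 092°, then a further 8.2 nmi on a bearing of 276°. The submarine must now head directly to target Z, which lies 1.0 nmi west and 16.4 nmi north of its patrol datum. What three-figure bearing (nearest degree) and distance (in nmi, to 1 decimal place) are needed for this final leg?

313°, 27.7 nmi

Leg 1 (108°, 9.1 nmi): east 9.1 sin 108° = 8.65, north 9.1 cos 108° = -2.81
Leg 2 (092°, 18.7 nmi): east 18.7 sin 92° = 18.69, north 18.7 cos 92° = -0.65
Leg 3 (276°, 8.2 nmi): east 8.2 sin 276° = -8.16, north 8.2 cos 276° = 0.86
Current position: (19.19, -2.61). Target: (-1.0, 16.4). Remaining: Δeast = -20.19, Δnorth = 19.01.
Bearing = atan2(-20.19, 19.01) mod 360° = 313.27°; distance = √((-20.19)² + (19.01)²) = 27.728 nmi.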